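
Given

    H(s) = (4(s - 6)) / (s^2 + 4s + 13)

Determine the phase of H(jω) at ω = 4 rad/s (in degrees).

∠H(j4) ≈ 45.69°

At s = j4: numerator = -24 + j16, denominator = -3 + j16.
∠H = ∠num − ∠den = 146.31° − (100.62°) = 45.69°.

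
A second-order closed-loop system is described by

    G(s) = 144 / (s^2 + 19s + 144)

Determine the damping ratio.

Compare the denominator to the standard form s^2 + 2ζωₙs + ωₙ².
ωₙ² = 144, so ωₙ = 12 rad/s.
2ζωₙ = 19, so ζ = 19/(2·12) ≈ 0.7917.
With ζ = 0.7917 the response is underdamped.

ζ ≈ 0.7917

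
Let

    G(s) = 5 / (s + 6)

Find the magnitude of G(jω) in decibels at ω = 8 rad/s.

|G(j8)|_dB ≈ -6.02 dB

Substitute s = j8: numerator = 5, denominator = 6 + j8.
|G(j8)| = |5| / |6 + j8| = 5 / 10 = 0.5000.
In decibels: 20·log₁₀(0.5000) ≈ -6.02 dB.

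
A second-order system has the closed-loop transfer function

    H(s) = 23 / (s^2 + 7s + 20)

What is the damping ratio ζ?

ζ ≈ 0.7826

Compare the denominator to the standard form s^2 + 2ζωₙs + ωₙ².
ωₙ² = 20, so ωₙ = √20 ≈ 4.472 rad/s.
2ζωₙ = 7, so ζ = 7/(2·√20) ≈ 0.7826.
With ζ = 0.7826 the response is underdamped.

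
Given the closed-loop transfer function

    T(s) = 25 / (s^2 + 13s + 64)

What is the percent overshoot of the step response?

Comparing s^2 + 13s + 64 to s^2 + 2ζωₙs + ωₙ²: ωₙ = 8 rad/s and ζ = 13/(2·8) = 0.8125.
%OS = 100·exp(−πζ/√(1−ζ²)) = 100·exp(−π·0.8125/√(1−0.8125²)) ≈ 1.25%.

%OS ≈ 1.25%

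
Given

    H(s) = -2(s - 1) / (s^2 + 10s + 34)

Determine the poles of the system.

s = -5 + 3j, -5 - 3j

The poles are the roots of the denominator s^2 + 10s + 34 = 0.
Using the quadratic formula: s = (-10 ± √(-36))/2 = -5 ± 3j.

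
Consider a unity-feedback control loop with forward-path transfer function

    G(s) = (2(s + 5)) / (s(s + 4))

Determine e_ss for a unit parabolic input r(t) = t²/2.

e_ss = ∞

G(s) has one pole at the origin.
This is a Type 1 system; Ka = lim_{s→0} s^2·G(s) = 0, so the steady-state error for a parabola input is infinite.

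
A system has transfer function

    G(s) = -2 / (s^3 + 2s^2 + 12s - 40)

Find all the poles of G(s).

The poles are the roots of the denominator s^3 + 2s^2 + 12s - 40 = 0.
Trying s = 2: the polynomial evaluates to 0, so (s - 2) is a factor.
Dividing out leaves s^2 + 4s + 20 = 0.
The quadratic formula then gives s = -2 ± 4j.

s = -2 ± 4j, 2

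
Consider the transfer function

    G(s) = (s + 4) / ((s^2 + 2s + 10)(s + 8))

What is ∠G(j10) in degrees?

At s = j10: numerator = 4 + j10, denominator = -920 - j740.
∠G = ∠num − ∠den = 68.199° − (-141.19°) = 209.4°, which wraps to -150.6°.

∠G(j10) ≈ -150.6°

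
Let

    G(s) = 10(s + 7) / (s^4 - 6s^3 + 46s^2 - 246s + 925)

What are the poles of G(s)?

s = 4 + 3j, 4 - 3j, -1 + 6j, -1 - 6j

The poles are the roots of the denominator s^4 - 6s^3 + 46s^2 - 246s + 925 = 0.
No real roots exist; factor into two real quadratics: (s^2 - 8s + 25)(s^2 + 2s + 37) = 0.
Each quadratic gives a conjugate pair via the quadratic formula.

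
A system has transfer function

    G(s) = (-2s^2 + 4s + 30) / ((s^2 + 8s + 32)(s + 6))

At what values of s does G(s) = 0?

s = 5, -3

Set the numerator to zero: -2s^2 + 4s + 30 = 0, i.e. -2·(s^2 - 2s - 15) = 0.
Factoring: (s - 5)(s + 3) = 0.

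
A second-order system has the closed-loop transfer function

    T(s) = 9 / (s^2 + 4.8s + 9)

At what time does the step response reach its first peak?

Comparing s^2 + 4.8s + 9 to s^2 + 2ζωₙs + ωₙ²: ωₙ = 3 rad/s and ζ = 4.8/(2·3) = 0.8.
ζωₙ = 4.8/2 = 2.4, so ω_d = ωₙ√(1−ζ²) = √(ωₙ² − (ζωₙ)²) = √(9 − 2.4²) = √3.24 = 1.800 rad/s.
t_p = π/ω_d = π/1.800 ≈ 1.745 s.

t_p ≈ 1.745 s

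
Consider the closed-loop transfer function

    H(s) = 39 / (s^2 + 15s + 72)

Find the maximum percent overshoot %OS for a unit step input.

%OS ≈ 0.264%

Comparing s^2 + 15s + 72 to s^2 + 2ζωₙs + ωₙ²: ωₙ = √72 ≈ 8.485 rad/s and ζ = 15/(2·√72) ≈ 0.8839.
%OS = 100·exp(−πζ/√(1−ζ²)) = 100·exp(−π·0.8839/√(1−0.8839²)) ≈ 0.264%.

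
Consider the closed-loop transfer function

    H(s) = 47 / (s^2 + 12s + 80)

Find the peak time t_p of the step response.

t_p ≈ 0.4736 s

Comparing s^2 + 12s + 80 to s^2 + 2ζωₙs + ωₙ²: ωₙ = √80 ≈ 8.944 rad/s and ζ = 12/(2·√80) ≈ 0.6708.
ζωₙ = 12/2 = 6, so ω_d = ωₙ√(1−ζ²) = √(ωₙ² − (ζωₙ)²) = √(80 − 6²) = √44 ≈ 6.633 rad/s.
t_p = π/ω_d = π/6.633 ≈ 0.4736 s.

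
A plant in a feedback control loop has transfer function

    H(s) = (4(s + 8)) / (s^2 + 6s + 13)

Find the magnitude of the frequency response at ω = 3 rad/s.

Substitute s = j3: numerator = 32 + j12, denominator = 4 + j18.
|H(j3)| = |32 + j12| / |4 + j18| = 34.176 / 18.439 ≈ 1.853.

|H(j3)| ≈ 1.853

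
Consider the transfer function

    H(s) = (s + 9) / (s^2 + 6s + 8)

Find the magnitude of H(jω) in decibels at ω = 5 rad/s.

|H(j5)|_dB ≈ -10.5 dB

Substitute s = j5: numerator = 9 + j5, denominator = -17 + j30.
|H(j5)| = |9 + j5| / |-17 + j30| = 10.296 / 34.482 ≈ 0.2986.
In decibels: 20·log₁₀(0.2986) ≈ -10.5 dB.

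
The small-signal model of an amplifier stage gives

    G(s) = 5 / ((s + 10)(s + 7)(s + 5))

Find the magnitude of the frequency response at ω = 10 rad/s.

|G(j10)| ≈ 0.002591

Substitute s = j10: numerator = 5, denominator = -1850 + j550.
|G(j10)| = |5| / |-1850 + j550| = 5 / 1930.0 ≈ 0.002591.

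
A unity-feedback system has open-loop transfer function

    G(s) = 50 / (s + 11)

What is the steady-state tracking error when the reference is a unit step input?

G(s) has no poles at the origin.
This is a Type 0 system. Kp = lim_{s→0} G(s) = 50/11.
e_ss = 1/(1 + Kp) = 1/(1 + 50/11) = 11/61 ≈ 0.1803.

e_ss = 0.1803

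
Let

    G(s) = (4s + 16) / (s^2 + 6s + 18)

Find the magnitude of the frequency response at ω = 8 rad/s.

|G(j8)| ≈ 0.5381

Substitute s = j8: numerator = 16 + j32, denominator = -46 + j48.
|G(j8)| = |16 + j32| / |-46 + j48| = 35.777 / 66.483 ≈ 0.5381.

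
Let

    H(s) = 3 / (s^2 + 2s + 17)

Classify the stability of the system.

stable

The poles can be read from the denominator factors: s = -1 ± 4j.
Since all poles lie strictly in the left half-plane, the system is stable.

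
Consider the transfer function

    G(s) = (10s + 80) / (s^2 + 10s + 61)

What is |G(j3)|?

|G(j3)| ≈ 1.423

Substitute s = j3: numerator = 80 + j30, denominator = 52 + j30.
|G(j3)| = |80 + j30| / |52 + j30| = 85.440 / 60.033 ≈ 1.423.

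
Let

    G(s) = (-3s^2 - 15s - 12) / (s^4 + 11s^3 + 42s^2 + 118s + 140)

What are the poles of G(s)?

The poles are the roots of the denominator s^4 + 11s^3 + 42s^2 + 118s + 140 = 0.
Trying s = -7: the polynomial evaluates to 0, so (s + 7) is a factor.
Dividing out leaves s^3 + 4s^2 + 14s + 20 = 0.
This factors further as (s^2 + 2s + 10)(s + 2) = 0.

s = -1 ± 3j, -7, -2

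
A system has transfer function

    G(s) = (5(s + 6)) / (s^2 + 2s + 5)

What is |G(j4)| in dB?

Substitute s = j4: numerator = 30 + j20, denominator = -11 + j8.
|G(j4)| = |30 + j20| / |-11 + j8| = 36.056 / 13.601 ≈ 2.651.
In decibels: 20·log₁₀(2.651) ≈ 8.47 dB.

|G(j4)|_dB ≈ 8.47 dB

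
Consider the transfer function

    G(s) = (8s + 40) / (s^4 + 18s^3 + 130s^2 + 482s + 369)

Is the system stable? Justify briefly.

stable

The denominator s^4 + 18s^3 + 130s^2 + 482s + 369 factors as (s + 1)(s^2 + 8s + 41)(s + 9), giving poles at s = -1, -4 + 5j, -4 - 5j, -9.
Since all poles lie strictly in the left half-plane, the system is stable.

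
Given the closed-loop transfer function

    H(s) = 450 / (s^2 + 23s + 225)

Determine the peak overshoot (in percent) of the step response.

Comparing s^2 + 23s + 225 to s^2 + 2ζωₙs + ωₙ²: ωₙ = 15 rad/s and ζ = 23/(2·15) ≈ 0.7667.
%OS = 100·exp(−πζ/√(1−ζ²)) = 100·exp(−π·0.7667/√(1−0.7667²)) ≈ 2.35%.

%OS ≈ 2.35%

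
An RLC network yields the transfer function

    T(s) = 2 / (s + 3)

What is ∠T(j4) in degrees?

At s = j4: numerator = 2, denominator = 3 + j4.
∠T = ∠num − ∠den = 0° − (53.130°) = -53.13°.

∠T(j4) ≈ -53.13°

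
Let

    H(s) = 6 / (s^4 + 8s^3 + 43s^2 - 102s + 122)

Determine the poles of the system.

The poles are the roots of the denominator s^4 + 8s^3 + 43s^2 - 102s + 122 = 0.
No real roots exist; factor into two real quadratics: (s^2 - 2s + 2)(s^2 + 10s + 61) = 0.
Each quadratic gives a conjugate pair via the quadratic formula.

s = 1 + j, 1 - j, -5 + 6j, -5 - 6j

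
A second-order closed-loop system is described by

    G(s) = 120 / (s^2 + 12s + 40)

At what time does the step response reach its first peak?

t_p ≈ 1.571 s

Comparing s^2 + 12s + 40 to s^2 + 2ζωₙs + ωₙ²: ωₙ = √40 ≈ 6.325 rad/s and ζ = 12/(2·√40) ≈ 0.9487.
ζωₙ = 12/2 = 6, so ω_d = ωₙ√(1−ζ²) = √(ωₙ² − (ζωₙ)²) = √(40 − 6²) = √4 = 2 rad/s.
t_p = π/ω_d = π/2 ≈ 1.571 s.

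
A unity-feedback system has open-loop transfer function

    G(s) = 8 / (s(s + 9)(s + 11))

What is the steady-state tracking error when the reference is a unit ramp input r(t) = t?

G(s) has one pole at the origin.
This is a Type 1 system. Kv = lim_{s→0} s·G(s) = 8/99.
e_ss = 1/Kv = 1/(8/99) = 99/8 ≈ 12.38.

e_ss = 12.38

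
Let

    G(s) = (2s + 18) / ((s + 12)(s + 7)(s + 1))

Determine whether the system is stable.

The poles can be read from the denominator factors: s = -12, -7, -1.
Since all poles lie strictly in the left half-plane, the system is stable.

stable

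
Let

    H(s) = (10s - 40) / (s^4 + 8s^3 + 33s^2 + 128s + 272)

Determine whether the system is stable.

marginally stable

The denominator s^4 + 8s^3 + 33s^2 + 128s + 272 factors as (s^2 + 16)(s^2 + 8s + 17), giving poles at s = ±4j, -4 ± j.
Since the simple pole(s) at s = 4j, -4j lie on the jω-axis with none in the right half-plane, the system is marginally stable.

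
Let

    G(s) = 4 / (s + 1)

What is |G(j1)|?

|G(j1)| ≈ 2.828

Substitute s = j1: numerator = 4, denominator = 1 + j1.
|G(j1)| = |4| / |1 + j1| = 4 / 1.4142 ≈ 2.828.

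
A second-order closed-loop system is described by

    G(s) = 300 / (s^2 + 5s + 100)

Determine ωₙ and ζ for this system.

Compare the denominator to the standard form s^2 + 2ζωₙs + ωₙ².
ωₙ² = 100, so ωₙ = 10 rad/s.
2ζωₙ = 5, so ζ = 5/(2·10) = 0.25.

ωₙ = 10 rad/s, ζ = 0.25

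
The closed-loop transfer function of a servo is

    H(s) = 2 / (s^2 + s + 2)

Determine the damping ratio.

Compare the denominator to the standard form s^2 + 2ζωₙs + ωₙ².
ωₙ² = 2, so ωₙ = √2 ≈ 1.414 rad/s.
2ζωₙ = 1, so ζ = 1/(2·√2) ≈ 0.3536.
With ζ = 0.3536 the response is underdamped.

ζ ≈ 0.3536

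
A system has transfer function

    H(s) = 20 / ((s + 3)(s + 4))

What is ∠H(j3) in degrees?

∠H(j3) ≈ -81.87°

At s = j3: numerator = 20, denominator = 3 + j21.
∠H = ∠num − ∠den = 0° − (81.870°) = -81.87°.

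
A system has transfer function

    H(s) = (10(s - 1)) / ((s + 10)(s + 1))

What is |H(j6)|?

Substitute s = j6: numerator = -10 + j60, denominator = -26 + j66.
|H(j6)| = |-10 + j60| / |-26 + j66| = 60.828 / 70.937 ≈ 0.8575.

|H(j6)| ≈ 0.8575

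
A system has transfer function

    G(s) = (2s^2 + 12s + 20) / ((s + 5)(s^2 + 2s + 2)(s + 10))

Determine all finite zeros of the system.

Set the numerator to zero: 2s^2 + 12s + 20 = 0, i.e. 2·(s^2 + 6s + 10) = 0.
Factoring: (s^2 + 6s + 10) = 0.

s = -3 ± j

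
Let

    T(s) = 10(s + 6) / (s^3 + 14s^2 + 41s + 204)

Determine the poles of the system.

The poles are the roots of the denominator s^3 + 14s^2 + 41s + 204 = 0.
Trying s = -12: the polynomial evaluates to 0, so (s + 12) is a factor.
Dividing out leaves s^2 + 2s + 17 = 0.
The quadratic formula then gives s = -1 ± 4j.

s = -1 + 4j, -1 - 4j, -12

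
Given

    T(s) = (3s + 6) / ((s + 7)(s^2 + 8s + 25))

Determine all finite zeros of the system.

Set the numerator to zero: 3s + 6 = 0, i.e. 3·(s + 2) = 0.
So s = -2.

s = -2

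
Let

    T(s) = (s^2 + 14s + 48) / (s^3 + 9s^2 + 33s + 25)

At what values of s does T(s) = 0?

s = -8, -6

Set the numerator to zero: s^2 + 14s + 48 = 0.
Factoring: (s + 8)(s + 6) = 0.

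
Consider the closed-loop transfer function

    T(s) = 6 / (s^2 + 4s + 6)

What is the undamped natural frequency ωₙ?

Compare the denominator to the standard form s^2 + 2ζωₙs + ωₙ².
ωₙ² = 6, so ωₙ = √6 ≈ 2.449 rad/s.

ωₙ ≈ 2.449 rad/s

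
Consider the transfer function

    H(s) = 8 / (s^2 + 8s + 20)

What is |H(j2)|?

|H(j2)| ≈ 0.3536

Substitute s = j2: numerator = 8, denominator = 16 + j16.
|H(j2)| = |8| / |16 + j16| = 8 / 22.627 ≈ 0.3536.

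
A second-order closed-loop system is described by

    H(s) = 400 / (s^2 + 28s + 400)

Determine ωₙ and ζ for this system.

ωₙ = 20 rad/s, ζ = 0.7

Compare the denominator to the standard form s^2 + 2ζωₙs + ωₙ².
ωₙ² = 400, so ωₙ = 20 rad/s.
2ζωₙ = 28, so ζ = 28/(2·20) = 0.7.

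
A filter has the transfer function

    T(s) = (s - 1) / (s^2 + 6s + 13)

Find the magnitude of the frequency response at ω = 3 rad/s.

Substitute s = j3: numerator = -1 + j3, denominator = 4 + j18.
|T(j3)| = |-1 + j3| / |4 + j18| = 3.1623 / 18.439 ≈ 0.1715.

|T(j3)| ≈ 0.1715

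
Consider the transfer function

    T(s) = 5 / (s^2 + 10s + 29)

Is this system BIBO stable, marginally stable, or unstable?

stable

The denominator s^2 + 10s + 29 factors as (s^2 + 10s + 29), giving poles at s = -5 ± 2j.
Since all poles lie strictly in the left half-plane, the system is stable.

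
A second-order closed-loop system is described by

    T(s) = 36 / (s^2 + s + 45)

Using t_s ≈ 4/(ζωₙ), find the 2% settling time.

Comparing s^2 + s + 45 to s^2 + 2ζωₙs + ωₙ²: ωₙ = √45 ≈ 6.708 rad/s and ζ = 1/(2·√45) ≈ 0.07454.
ζωₙ = 1/2 = 0.5, so t_s ≈ 4/(ζωₙ) = 4/0.5 = 8 s.

t_s ≈ 8 s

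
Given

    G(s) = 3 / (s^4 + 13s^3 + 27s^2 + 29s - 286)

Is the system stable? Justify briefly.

The denominator s^4 + 13s^3 + 27s^2 + 29s - 286 factors as (s - 2)(s^2 + 4s + 13)(s + 11), giving poles at s = 2, -2 + 3j, -2 - 3j, -11.
Since the pole(s) at s = 2 lie in the right half-plane, the system is unstable.

unstable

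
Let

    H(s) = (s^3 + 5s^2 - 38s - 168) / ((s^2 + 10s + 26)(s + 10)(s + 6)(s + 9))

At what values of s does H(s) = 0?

s = -4, 6, -7

Set the numerator to zero: s^3 + 5s^2 - 38s - 168 = 0.
Factoring: (s + 4)(s - 6)(s + 7) = 0.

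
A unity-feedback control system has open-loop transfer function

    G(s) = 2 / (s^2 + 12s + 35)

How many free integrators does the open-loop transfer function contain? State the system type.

The denominator has no factor of s at the origin — no free integrator — so this is a Type 0 system.

Type 0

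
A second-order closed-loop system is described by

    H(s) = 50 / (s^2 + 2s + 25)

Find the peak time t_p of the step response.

t_p ≈ 0.6413 s

Comparing s^2 + 2s + 25 to s^2 + 2ζωₙs + ωₙ²: ωₙ = 5 rad/s and ζ = 2/(2·5) = 0.2.
ζωₙ = 2/2 = 1, so ω_d = ωₙ√(1−ζ²) = √(ωₙ² − (ζωₙ)²) = √(25 − 1²) = √24 ≈ 4.899 rad/s.
t_p = π/ω_d = π/4.899 ≈ 0.6413 s.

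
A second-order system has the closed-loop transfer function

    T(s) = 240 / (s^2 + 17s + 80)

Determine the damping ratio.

Compare the denominator to the standard form s^2 + 2ζωₙs + ωₙ².
ωₙ² = 80, so ωₙ = √80 ≈ 8.944 rad/s.
2ζωₙ = 17, so ζ = 17/(2·√80) ≈ 0.9503.

ζ ≈ 0.9503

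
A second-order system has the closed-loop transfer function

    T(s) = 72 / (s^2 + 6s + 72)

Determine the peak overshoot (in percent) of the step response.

Comparing s^2 + 6s + 72 to s^2 + 2ζωₙs + ωₙ²: ωₙ = √72 ≈ 8.485 rad/s and ζ = 6/(2·√72) ≈ 0.3536.
%OS = 100·exp(−πζ/√(1−ζ²)) = 100·exp(−π·0.3536/√(1−0.3536²)) ≈ 30.5%.

%OS ≈ 30.5%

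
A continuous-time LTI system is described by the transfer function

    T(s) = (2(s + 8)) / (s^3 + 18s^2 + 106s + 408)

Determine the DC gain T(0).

T(0) = 2/51 ≈ 0.03922

Set s = 0: T(0) = (16) / (408) = 2/51.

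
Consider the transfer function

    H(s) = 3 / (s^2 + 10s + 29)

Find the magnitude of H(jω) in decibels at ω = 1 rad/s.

|H(j1)|_dB ≈ -19.9 dB

Substitute s = j1: numerator = 3, denominator = 28 + j10.
|H(j1)| = |3| / |28 + j10| = 3 / 29.732 ≈ 0.1009.
In decibels: 20·log₁₀(0.1009) ≈ -19.9 dB.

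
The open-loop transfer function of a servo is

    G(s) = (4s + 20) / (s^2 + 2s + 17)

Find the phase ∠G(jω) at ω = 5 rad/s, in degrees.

At s = j5: numerator = 20 + j20, denominator = -8 + j10.
∠G = ∠num − ∠den = 45° − (128.66°) = -83.66°.

∠G(j5) ≈ -83.66°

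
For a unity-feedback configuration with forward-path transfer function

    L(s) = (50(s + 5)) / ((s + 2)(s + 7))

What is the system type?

The denominator has no factor of s at the origin — no free integrator — so this is a Type 0 system.

Type 0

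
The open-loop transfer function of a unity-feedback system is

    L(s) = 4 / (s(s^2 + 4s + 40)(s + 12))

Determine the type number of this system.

Type 1

The denominator has 1 factor of s at the origin (free integrator), so this is a Type 1 system.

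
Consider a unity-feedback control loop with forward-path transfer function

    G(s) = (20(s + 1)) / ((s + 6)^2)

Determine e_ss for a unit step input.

G(s) has no poles at the origin.
This is a Type 0 system. Kp = lim_{s→0} G(s) = 20/36 = 5/9.
e_ss = 1/(1 + Kp) = 1/(1 + 5/9) = 9/14 ≈ 0.6429.

e_ss = 0.6429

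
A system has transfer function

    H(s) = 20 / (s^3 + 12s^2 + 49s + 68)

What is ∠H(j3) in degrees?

∠H(j3) ≈ -108.4°

At s = j3: numerator = 20, denominator = -40 + j120.
∠H = ∠num − ∠den = 0° − (108.43°) = -108.4°.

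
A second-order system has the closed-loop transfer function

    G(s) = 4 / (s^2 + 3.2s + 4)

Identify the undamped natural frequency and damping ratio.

Compare the denominator to the standard form s^2 + 2ζωₙs + ωₙ².
ωₙ² = 4, so ωₙ = 2 rad/s.
2ζωₙ = 3.2, so ζ = 3.2/(2·2) = 0.8.
With ζ = 0.8 the response is underdamped.

ωₙ = 2 rad/s, ζ = 0.8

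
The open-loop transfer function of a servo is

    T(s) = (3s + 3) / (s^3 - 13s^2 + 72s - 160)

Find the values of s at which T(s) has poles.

The poles are the roots of the denominator s^3 - 13s^2 + 72s - 160 = 0.
Trying s = 5: the polynomial evaluates to 0, so (s - 5) is a factor.
Dividing out leaves s^2 - 8s + 32 = 0.
The quadratic formula then gives s = 4 ± 4j.

s = 4 ± 4j, 5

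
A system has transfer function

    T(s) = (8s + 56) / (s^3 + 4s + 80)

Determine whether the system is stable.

The denominator s^3 + 4s + 80 factors as (s + 4)(s^2 - 4s + 20), giving poles at s = -4, 2 ± 4j.
Since the pole(s) at s = 2 + 4j, 2 - 4j lie in the right half-plane, the system is unstable.

unstable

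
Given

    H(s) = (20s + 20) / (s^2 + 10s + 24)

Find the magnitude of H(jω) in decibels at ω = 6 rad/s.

|H(j6)|_dB ≈ 5.97 dB

Substitute s = j6: numerator = 20 + j120, denominator = -12 + j60.
|H(j6)| = |20 + j120| / |-12 + j60| = 121.66 / 61.188 ≈ 1.988.
In decibels: 20·log₁₀(1.988) ≈ 5.97 dB.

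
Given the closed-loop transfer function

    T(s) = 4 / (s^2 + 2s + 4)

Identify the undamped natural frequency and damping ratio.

Compare the denominator to the standard form s^2 + 2ζωₙs + ωₙ².
ωₙ² = 4, so ωₙ = 2 rad/s.
2ζωₙ = 2, so ζ = 2/(2·2) = 0.5.

ωₙ = 2 rad/s, ζ = 0.5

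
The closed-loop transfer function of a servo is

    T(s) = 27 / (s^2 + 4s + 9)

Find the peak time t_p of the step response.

Comparing s^2 + 4s + 9 to s^2 + 2ζωₙs + ωₙ²: ωₙ = 3 rad/s and ζ = 4/(2·3) ≈ 0.6667.
ζωₙ = 4/2 = 2, so ω_d = ωₙ√(1−ζ²) = √(ωₙ² − (ζωₙ)²) = √(9 − 2²) = √5 ≈ 2.236 rad/s.
t_p = π/ω_d = π/2.236 ≈ 1.405 s.

t_p ≈ 1.405 s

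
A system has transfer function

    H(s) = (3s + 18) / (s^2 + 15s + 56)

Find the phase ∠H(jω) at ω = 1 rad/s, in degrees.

At s = j1: numerator = 18 + j3, denominator = 55 + j15.
∠H = ∠num − ∠den = 9.4623° − (15.255°) = -5.793°.

∠H(j1) ≈ -5.793°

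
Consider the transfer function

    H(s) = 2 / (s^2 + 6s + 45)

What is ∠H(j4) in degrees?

At s = j4: numerator = 2, denominator = 29 + j24.
∠H = ∠num − ∠den = 0° − (39.611°) = -39.61°.

∠H(j4) ≈ -39.61°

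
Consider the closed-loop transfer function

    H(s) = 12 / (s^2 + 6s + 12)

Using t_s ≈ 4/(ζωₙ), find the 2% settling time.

Comparing s^2 + 6s + 12 to s^2 + 2ζωₙs + ωₙ²: ωₙ = √12 ≈ 3.464 rad/s and ζ = 6/(2·√12) ≈ 0.8660.
ζωₙ = 6/2 = 3, so t_s ≈ 4/(ζωₙ) = 4/3 ≈ 1.333 s.

t_s ≈ 1.333 s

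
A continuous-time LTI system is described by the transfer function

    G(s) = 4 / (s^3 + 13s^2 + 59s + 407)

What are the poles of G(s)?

s = -11, -1 ± 6j

The poles are the roots of the denominator s^3 + 13s^2 + 59s + 407 = 0.
Trying s = -11: the polynomial evaluates to 0, so (s + 11) is a factor.
Dividing out leaves s^2 + 2s + 37 = 0.
The quadratic formula then gives s = -1 ± 6j.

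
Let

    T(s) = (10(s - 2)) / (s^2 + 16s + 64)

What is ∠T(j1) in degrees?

At s = j1: numerator = -20 + j10, denominator = 63 + j16.
∠T = ∠num − ∠den = 153.43° − (14.250°) = 139.2°.

∠T(j1) ≈ 139.2°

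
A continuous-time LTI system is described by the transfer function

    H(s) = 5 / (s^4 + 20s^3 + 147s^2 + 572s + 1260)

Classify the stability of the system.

The denominator s^4 + 20s^3 + 147s^2 + 572s + 1260 factors as (s + 9)(s^2 + 4s + 20)(s + 7), giving poles at s = -9, -2 + 4j, -2 - 4j, -7.
Since all poles lie strictly in the left half-plane, the system is stable.

stable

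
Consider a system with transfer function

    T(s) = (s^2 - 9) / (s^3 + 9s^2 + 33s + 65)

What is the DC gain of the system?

T(0) = -9/65 ≈ -0.1385

Set s = 0: T(0) = (-9) / (65) = -9/65.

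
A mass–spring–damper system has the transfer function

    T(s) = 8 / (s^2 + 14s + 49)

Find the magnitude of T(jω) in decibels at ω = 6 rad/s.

Substitute s = j6: numerator = 8, denominator = 13 + j84.
|T(j6)| = |8| / |13 + j84| = 8 / 85 ≈ 0.09412.
In decibels: 20·log₁₀(0.09412) ≈ -20.5 dB.

|T(j6)|_dB ≈ -20.5 dB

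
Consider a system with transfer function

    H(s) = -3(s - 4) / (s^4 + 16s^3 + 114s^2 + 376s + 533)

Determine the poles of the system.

The poles are the roots of the denominator s^4 + 16s^3 + 114s^2 + 376s + 533 = 0.
No real roots exist; factor into two real quadratics: (s^2 + 6s + 13)(s^2 + 10s + 41) = 0.
Each quadratic gives a conjugate pair via the quadratic formula.

s = -3 + 2j, -3 - 2j, -5 + 4j, -5 - 4j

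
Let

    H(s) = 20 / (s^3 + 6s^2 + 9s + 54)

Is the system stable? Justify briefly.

The denominator s^3 + 6s^2 + 9s + 54 factors as (s^2 + 9)(s + 6), giving poles at s = 3j, -3j, -6.
Since the simple pole(s) at s = 3j, -3j lie on the jω-axis with none in the right half-plane, the system is marginally stable.

marginally stable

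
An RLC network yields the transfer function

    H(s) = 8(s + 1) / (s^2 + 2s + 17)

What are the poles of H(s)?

s = -1 ± 4j

The poles are the roots of the denominator s^2 + 2s + 17 = 0.
Using the quadratic formula: s = (-2 ± √(-64))/2 = -1 ± 4j.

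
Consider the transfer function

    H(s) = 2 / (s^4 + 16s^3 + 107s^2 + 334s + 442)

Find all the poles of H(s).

The poles are the roots of the denominator s^4 + 16s^3 + 107s^2 + 334s + 442 = 0.
No real roots exist; factor into two real quadratics: (s^2 + 10s + 34)(s^2 + 6s + 13) = 0.
Each quadratic gives a conjugate pair via the quadratic formula.

s = -5 + 3j, -5 - 3j, -3 + 2j, -3 - 2j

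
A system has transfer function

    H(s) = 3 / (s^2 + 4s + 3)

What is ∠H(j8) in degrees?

∠H(j8) ≈ -152.3°

At s = j8: numerator = 3, denominator = -61 + j32.
∠H = ∠num − ∠den = 0° − (152.32°) = -152.3°.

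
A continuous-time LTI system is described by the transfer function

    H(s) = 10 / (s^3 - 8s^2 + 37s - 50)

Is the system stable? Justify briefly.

unstable

The denominator s^3 - 8s^2 + 37s - 50 factors as (s - 2)(s^2 - 6s + 25), giving poles at s = 2, 3 ± 4j.
Since the pole(s) at s = 2, 3 + 4j, 3 - 4j lie in the right half-plane, the system is unstable.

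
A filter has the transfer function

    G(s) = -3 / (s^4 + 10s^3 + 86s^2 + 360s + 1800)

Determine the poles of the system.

s = 6j, -6j, -5 + 5j, -5 - 5j

The poles are the roots of the denominator s^4 + 10s^3 + 86s^2 + 360s + 1800 = 0.
No real roots exist; factor into two real quadratics: (s^2 + 36)(s^2 + 10s + 50) = 0.
Each quadratic gives a conjugate pair via the quadratic formula.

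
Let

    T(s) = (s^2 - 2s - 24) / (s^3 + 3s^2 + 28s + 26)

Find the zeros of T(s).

s = -4, 6

Set the numerator to zero: s^2 - 2s - 24 = 0.
Factoring: (s + 4)(s - 6) = 0.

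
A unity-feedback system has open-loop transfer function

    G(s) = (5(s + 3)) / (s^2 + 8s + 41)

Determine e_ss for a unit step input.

e_ss = 0.7321

G(s) has no poles at the origin.
This is a Type 0 system. Kp = lim_{s→0} G(s) = 15/41.
e_ss = 1/(1 + Kp) = 1/(1 + 15/41) = 41/56 ≈ 0.7321.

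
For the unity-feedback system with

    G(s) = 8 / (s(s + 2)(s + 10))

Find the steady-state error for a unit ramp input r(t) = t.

G(s) has one pole at the origin.
This is a Type 1 system. Kv = lim_{s→0} s·G(s) = 8/20 = 2/5.
e_ss = 1/Kv = 1/(2/5) = 5/2 ≈ 2.500.

e_ss = 2.500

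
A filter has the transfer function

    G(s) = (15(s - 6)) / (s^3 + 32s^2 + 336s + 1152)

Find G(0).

Set s = 0: G(0) = (-90) / (1152) = -5/64.

G(0) = -5/64 ≈ -0.07812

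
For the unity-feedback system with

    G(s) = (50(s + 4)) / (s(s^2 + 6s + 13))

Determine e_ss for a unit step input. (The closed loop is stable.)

G(s) has one pole at the origin.
This is a Type 1 system; for a step input the steady-state error is zero.

e_ss = 0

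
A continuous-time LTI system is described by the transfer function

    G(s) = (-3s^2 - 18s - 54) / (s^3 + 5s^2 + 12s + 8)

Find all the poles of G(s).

The poles are the roots of the denominator s^3 + 5s^2 + 12s + 8 = 0.
Trying s = -1: the polynomial evaluates to 0, so (s + 1) is a factor.
Dividing out leaves s^2 + 4s + 8 = 0.
The quadratic formula then gives s = -2 ± 2j.

s = -2 ± 2j, -1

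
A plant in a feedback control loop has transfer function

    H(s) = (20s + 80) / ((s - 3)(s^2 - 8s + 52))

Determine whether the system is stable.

The poles can be read from the denominator factors: s = 3, 4 + 6j, 4 - 6j.
Since the pole(s) at s = 3, 4 + 6j, 4 - 6j lie in the right half-plane, the system is unstable.

unstable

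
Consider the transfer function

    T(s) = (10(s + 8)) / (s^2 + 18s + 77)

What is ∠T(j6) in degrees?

At s = j6: numerator = 80 + j60, denominator = 41 + j108.
∠T = ∠num − ∠den = 36.870° − (69.212°) = -32.34°.

∠T(j6) ≈ -32.34°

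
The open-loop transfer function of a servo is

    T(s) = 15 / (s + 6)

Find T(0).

T(0) = 5/2 ≈ 2.500

Set s = 0: T(0) = (15) / (6) = 5/2.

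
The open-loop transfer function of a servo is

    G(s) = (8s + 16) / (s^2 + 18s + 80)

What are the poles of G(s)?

The poles are the roots of the denominator s^2 + 18s + 80 = 0.
Factoring: (s + 8)(s + 10) = 0, so s = -8 and s = -10.

s = -8, -10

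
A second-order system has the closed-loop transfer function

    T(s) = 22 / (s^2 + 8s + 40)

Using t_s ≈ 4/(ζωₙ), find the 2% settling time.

t_s ≈ 1 s

Comparing s^2 + 8s + 40 to s^2 + 2ζωₙs + ωₙ²: ωₙ = √40 ≈ 6.325 rad/s and ζ = 8/(2·√40) ≈ 0.6325.
ζωₙ = 8/2 = 4, so t_s ≈ 4/(ζωₙ) = 4/4 = 1 s.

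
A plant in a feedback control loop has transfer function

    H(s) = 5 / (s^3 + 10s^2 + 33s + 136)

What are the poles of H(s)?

The poles are the roots of the denominator s^3 + 10s^2 + 33s + 136 = 0.
Trying s = -8: the polynomial evaluates to 0, so (s + 8) is a factor.
Dividing out leaves s^2 + 2s + 17 = 0.
The quadratic formula then gives s = -1 ± 4j.

s = -1 + 4j, -1 - 4j, -8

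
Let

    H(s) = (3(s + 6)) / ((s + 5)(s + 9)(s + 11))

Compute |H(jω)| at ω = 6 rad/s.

|H(j6)| ≈ 0.02405

Substitute s = j6: numerator = 18 + j18, denominator = -405 + j978.
|H(j6)| = |18 + j18| / |-405 + j978| = 25.456 / 1058.5 ≈ 0.02405.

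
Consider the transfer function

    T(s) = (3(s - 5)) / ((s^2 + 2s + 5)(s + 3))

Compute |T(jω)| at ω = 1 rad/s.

|T(j1)| ≈ 1.082

Substitute s = j1: numerator = -15 + j3, denominator = 10 + j10.
|T(j1)| = |-15 + j3| / |10 + j10| = 15.297 / 14.142 ≈ 1.082.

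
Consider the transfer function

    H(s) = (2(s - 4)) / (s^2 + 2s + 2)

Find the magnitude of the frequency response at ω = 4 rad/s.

Substitute s = j4: numerator = -8 + j8, denominator = -14 + j8.
|H(j4)| = |-8 + j8| / |-14 + j8| = 11.314 / 16.125 ≈ 0.7016.

|H(j4)| ≈ 0.7016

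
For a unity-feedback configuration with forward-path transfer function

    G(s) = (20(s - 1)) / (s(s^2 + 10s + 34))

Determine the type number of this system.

Type 1

The denominator has 1 factor of s at the origin (free integrator), so this is a Type 1 system.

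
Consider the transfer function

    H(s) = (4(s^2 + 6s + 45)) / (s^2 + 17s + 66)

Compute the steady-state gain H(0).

H(0) = 30/11 ≈ 2.727

Set s = 0: H(0) = (180) / (66) = 30/11.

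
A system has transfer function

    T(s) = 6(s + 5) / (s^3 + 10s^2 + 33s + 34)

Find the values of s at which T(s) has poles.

The poles are the roots of the denominator s^3 + 10s^2 + 33s + 34 = 0.
Trying s = -2: the polynomial evaluates to 0, so (s + 2) is a factor.
Dividing out leaves s^2 + 8s + 17 = 0.
The quadratic formula then gives s = -4 ± 1j.

s = -4 ± j, -2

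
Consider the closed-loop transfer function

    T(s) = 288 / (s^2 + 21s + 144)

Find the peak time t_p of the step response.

t_p ≈ 0.5408 s

Comparing s^2 + 21s + 144 to s^2 + 2ζωₙs + ωₙ²: ωₙ = 12 rad/s and ζ = 21/(2·12) = 0.875.
ζωₙ = 21/2 = 10.5, so ω_d = ωₙ√(1−ζ²) = √(ωₙ² − (ζωₙ)²) = √(144 − 10.5²) = √33.75 ≈ 5.809 rad/s.
t_p = π/ω_d = π/5.809 ≈ 0.5408 s.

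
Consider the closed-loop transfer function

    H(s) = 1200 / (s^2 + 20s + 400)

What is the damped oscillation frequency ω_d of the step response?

ω_d ≈ 17.32 rad/s

Comparing s^2 + 20s + 400 to s^2 + 2ζωₙs + ωₙ²: ωₙ = 20 rad/s and ζ = 20/(2·20) = 0.5.
ζωₙ = 20/2 = 10, so ω_d = ωₙ√(1−ζ²) = √(ωₙ² − (ζωₙ)²) = √(400 − 10²) = √300 ≈ 17.32 rad/s.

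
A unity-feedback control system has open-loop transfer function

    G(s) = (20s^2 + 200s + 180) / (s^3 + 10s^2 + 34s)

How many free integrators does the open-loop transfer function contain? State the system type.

Type 1

Factor s from the denominator: s^3 + 10s^2 + 34s = s·(s^2 + 10s + 34).
There is 1 pole at the origin, so the system is Type 1.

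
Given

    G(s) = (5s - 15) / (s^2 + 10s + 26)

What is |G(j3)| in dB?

Substitute s = j3: numerator = -15 + j15, denominator = 17 + j30.
|G(j3)| = |-15 + j15| / |17 + j30| = 21.213 / 34.482 ≈ 0.6152.
In decibels: 20·log₁₀(0.6152) ≈ -4.22 dB.

|G(j3)|_dB ≈ -4.22 dB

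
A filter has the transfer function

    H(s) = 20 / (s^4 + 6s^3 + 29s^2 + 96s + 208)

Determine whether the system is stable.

marginally stable

The denominator s^4 + 6s^3 + 29s^2 + 96s + 208 factors as (s^2 + 16)(s^2 + 6s + 13), giving poles at s = 4j, -4j, -3 + 2j, -3 - 2j.
Since the simple pole(s) at s = ±4j lie on the jω-axis with none in the right half-plane, the system is marginally stable.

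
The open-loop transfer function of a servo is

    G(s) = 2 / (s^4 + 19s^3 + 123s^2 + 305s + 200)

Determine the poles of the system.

The poles are the roots of the denominator s^4 + 19s^3 + 123s^2 + 305s + 200 = 0.
Trying s = -8: the polynomial evaluates to 0, so (s + 8) is a factor.
Dividing out leaves s^3 + 11s^2 + 35s + 25 = 0.
This factors further as (s + 1)(s + 5)^2 = 0.

s = -8, -1, -5, -5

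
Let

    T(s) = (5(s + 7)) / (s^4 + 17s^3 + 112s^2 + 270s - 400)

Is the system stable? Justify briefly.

unstable

The denominator s^4 + 17s^3 + 112s^2 + 270s - 400 factors as (s + 8)(s - 1)(s^2 + 10s + 50), giving poles at s = -8, 1, -5 ± 5j.
Since the pole(s) at s = 1 lie in the right half-plane, the system is unstable.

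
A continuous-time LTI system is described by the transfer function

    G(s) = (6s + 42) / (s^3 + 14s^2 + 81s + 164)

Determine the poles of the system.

s = -5 + 4j, -5 - 4j, -4

The poles are the roots of the denominator s^3 + 14s^2 + 81s + 164 = 0.
Trying s = -4: the polynomial evaluates to 0, so (s + 4) is a factor.
Dividing out leaves s^2 + 10s + 41 = 0.
The quadratic formula then gives s = -5 ± 4j.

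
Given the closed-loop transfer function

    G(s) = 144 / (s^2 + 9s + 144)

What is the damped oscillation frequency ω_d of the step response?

ω_d ≈ 11.12 rad/s

Comparing s^2 + 9s + 144 to s^2 + 2ζωₙs + ωₙ²: ωₙ = 12 rad/s and ζ = 9/(2·12) = 0.375.
ζωₙ = 9/2 = 4.5, so ω_d = ωₙ√(1−ζ²) = √(ωₙ² − (ζωₙ)²) = √(144 − 4.5²) = √123.75 ≈ 11.12 rad/s.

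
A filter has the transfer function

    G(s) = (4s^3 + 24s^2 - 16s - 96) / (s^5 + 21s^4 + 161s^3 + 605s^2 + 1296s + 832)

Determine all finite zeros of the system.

Set the numerator to zero: 4s^3 + 24s^2 - 16s - 96 = 0, i.e. 4·(s^3 + 6s^2 - 4s - 24) = 0.
Factoring: (s - 2)(s + 6)(s + 2) = 0.

s = 2, -6, -2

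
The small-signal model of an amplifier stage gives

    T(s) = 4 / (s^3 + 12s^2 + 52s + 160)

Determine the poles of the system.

s = -2 + 4j, -2 - 4j, -8

The poles are the roots of the denominator s^3 + 12s^2 + 52s + 160 = 0.
Trying s = -8: the polynomial evaluates to 0, so (s + 8) is a factor.
Dividing out leaves s^2 + 4s + 20 = 0.
The quadratic formula then gives s = -2 ± 4j.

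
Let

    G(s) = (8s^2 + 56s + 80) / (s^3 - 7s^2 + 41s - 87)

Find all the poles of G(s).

The poles are the roots of the denominator s^3 - 7s^2 + 41s - 87 = 0.
Trying s = 3: the polynomial evaluates to 0, so (s - 3) is a factor.
Dividing out leaves s^2 - 4s + 29 = 0.
The quadratic formula then gives s = 2 ± 5j.

s = 2 ± 5j, 3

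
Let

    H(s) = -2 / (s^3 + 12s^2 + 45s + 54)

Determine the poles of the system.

s = -3, -6, -3

The poles are the roots of the denominator s^3 + 12s^2 + 45s + 54 = 0.
Trying s = -3: the polynomial evaluates to 0, so (s + 3) is a factor.
Dividing out leaves s^2 + 9s + 18 = 0.
Factoring the quadratic: (s + 6)(s + 3) = 0.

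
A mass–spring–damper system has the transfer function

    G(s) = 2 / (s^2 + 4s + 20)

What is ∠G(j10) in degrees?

At s = j10: numerator = 2, denominator = -80 + j40.
∠G = ∠num − ∠den = 0° − (153.43°) = -153.4°.

∠G(j10) ≈ -153.4°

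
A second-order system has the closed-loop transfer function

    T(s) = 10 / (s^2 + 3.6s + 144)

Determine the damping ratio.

Compare the denominator to the standard form s^2 + 2ζωₙs + ωₙ².
ωₙ² = 144, so ωₙ = 12 rad/s.
2ζωₙ = 3.6, so ζ = 3.6/(2·12) = 0.15.

ζ = 0.15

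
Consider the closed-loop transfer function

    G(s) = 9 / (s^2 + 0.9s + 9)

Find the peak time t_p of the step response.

t_p ≈ 1.059 s

Comparing s^2 + 0.9s + 9 to s^2 + 2ζωₙs + ωₙ²: ωₙ = 3 rad/s and ζ = 0.9/(2·3) = 0.15.
ζωₙ = 0.9/2 = 0.45, so ω_d = ωₙ√(1−ζ²) = √(ωₙ² − (ζωₙ)²) = √(9 − 0.45²) = √8.7975 ≈ 2.966 rad/s.
t_p = π/ω_d = π/2.966 ≈ 1.059 s.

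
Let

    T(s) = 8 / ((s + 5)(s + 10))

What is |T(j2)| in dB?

Substitute s = j2: numerator = 8, denominator = 46 + j30.
|T(j2)| = |8| / |46 + j30| = 8 / 54.918 ≈ 0.1457.
In decibels: 20·log₁₀(0.1457) ≈ -16.7 dB.

|T(j2)|_dB ≈ -16.7 dB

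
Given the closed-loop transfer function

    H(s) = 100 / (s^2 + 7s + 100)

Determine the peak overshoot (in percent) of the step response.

Comparing s^2 + 7s + 100 to s^2 + 2ζωₙs + ωₙ²: ωₙ = 10 rad/s and ζ = 7/(2·10) = 0.35.
%OS = 100·exp(−πζ/√(1−ζ²)) = 100·exp(−π·0.35/√(1−0.35²)) ≈ 30.9%.

%OS ≈ 30.9%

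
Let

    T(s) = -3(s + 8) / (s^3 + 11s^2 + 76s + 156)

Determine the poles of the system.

The poles are the roots of the denominator s^3 + 11s^2 + 76s + 156 = 0.
Trying s = -3: the polynomial evaluates to 0, so (s + 3) is a factor.
Dividing out leaves s^2 + 8s + 52 = 0.
The quadratic formula then gives s = -4 ± 6j.

s = -3, -4 ± 6j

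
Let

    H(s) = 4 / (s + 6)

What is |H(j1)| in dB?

Substitute s = j1: numerator = 4, denominator = 6 + j1.
|H(j1)| = |4| / |6 + j1| = 4 / 6.0828 ≈ 0.6576.
In decibels: 20·log₁₀(0.6576) ≈ -3.64 dB.

|H(j1)|_dB ≈ -3.64 dB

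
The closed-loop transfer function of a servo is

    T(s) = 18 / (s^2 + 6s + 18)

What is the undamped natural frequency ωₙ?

ωₙ ≈ 4.243 rad/s

Compare the denominator to the standard form s^2 + 2ζωₙs + ωₙ².
ωₙ² = 18, so ωₙ = √18 ≈ 4.243 rad/s.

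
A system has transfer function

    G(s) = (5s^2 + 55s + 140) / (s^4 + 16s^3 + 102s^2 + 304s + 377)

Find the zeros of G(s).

Set the numerator to zero: 5s^2 + 55s + 140 = 0, i.e. 5·(s^2 + 11s + 28) = 0.
Factoring: (s + 7)(s + 4) = 0.

s = -7, -4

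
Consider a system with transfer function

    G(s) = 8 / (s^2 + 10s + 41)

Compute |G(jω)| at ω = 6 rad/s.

|G(j6)| ≈ 0.1329

Substitute s = j6: numerator = 8, denominator = 5 + j60.
|G(j6)| = |8| / |5 + j60| = 8 / 60.208 ≈ 0.1329.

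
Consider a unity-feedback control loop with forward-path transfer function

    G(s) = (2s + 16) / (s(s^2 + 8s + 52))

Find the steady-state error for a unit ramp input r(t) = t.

e_ss = 3.250

G(s) has one pole at the origin.
This is a Type 1 system. Kv = lim_{s→0} s·G(s) = 16/52 = 4/13.
e_ss = 1/Kv = 1/(4/13) = 13/4 ≈ 3.250.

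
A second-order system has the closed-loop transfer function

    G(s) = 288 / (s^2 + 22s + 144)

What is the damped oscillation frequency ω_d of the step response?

ω_d ≈ 4.796 rad/s

Comparing s^2 + 22s + 144 to s^2 + 2ζωₙs + ωₙ²: ωₙ = 12 rad/s and ζ = 22/(2·12) ≈ 0.9167.
ζωₙ = 22/2 = 11, so ω_d = ωₙ√(1−ζ²) = √(ωₙ² − (ζωₙ)²) = √(144 − 11²) = √23 ≈ 4.796 rad/s.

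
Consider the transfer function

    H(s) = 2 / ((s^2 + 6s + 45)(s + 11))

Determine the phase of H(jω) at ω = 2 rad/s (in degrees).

At s = j2: numerator = 2, denominator = 427 + j214.
∠H = ∠num − ∠den = 0° − (26.619°) = -26.62°.

∠H(j2) ≈ -26.62°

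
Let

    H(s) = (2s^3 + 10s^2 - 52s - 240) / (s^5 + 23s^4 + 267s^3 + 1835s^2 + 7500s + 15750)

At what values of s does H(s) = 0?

s = 5, -6, -4

Set the numerator to zero: 2s^3 + 10s^2 - 52s - 240 = 0, i.e. 2·(s^3 + 5s^2 - 26s - 120) = 0.
Factoring: (s - 5)(s + 6)(s + 4) = 0.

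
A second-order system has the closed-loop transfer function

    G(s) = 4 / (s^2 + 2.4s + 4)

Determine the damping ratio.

ζ = 0.6

Compare the denominator to the standard form s^2 + 2ζωₙs + ωₙ².
ωₙ² = 4, so ωₙ = 2 rad/s.
2ζωₙ = 2.4, so ζ = 2.4/(2·2) = 0.6.
With ζ = 0.6 the response is underdamped.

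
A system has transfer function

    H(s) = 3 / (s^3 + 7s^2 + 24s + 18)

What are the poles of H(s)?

s = -3 ± 3j, -1

The poles are the roots of the denominator s^3 + 7s^2 + 24s + 18 = 0.
Trying s = -1: the polynomial evaluates to 0, so (s + 1) is a factor.
Dividing out leaves s^2 + 6s + 18 = 0.
The quadratic formula then gives s = -3 ± 3j.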